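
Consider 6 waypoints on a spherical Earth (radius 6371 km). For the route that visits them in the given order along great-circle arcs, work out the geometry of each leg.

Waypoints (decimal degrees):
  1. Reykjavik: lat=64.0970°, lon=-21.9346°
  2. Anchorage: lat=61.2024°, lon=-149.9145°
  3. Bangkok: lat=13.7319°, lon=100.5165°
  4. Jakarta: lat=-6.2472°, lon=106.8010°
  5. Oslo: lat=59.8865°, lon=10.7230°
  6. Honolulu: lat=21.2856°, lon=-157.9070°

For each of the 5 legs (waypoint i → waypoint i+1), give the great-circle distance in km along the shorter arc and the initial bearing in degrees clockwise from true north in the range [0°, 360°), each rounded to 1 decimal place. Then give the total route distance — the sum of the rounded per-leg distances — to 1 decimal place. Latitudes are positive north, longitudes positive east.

Leg 1: dist=5425.5 km, bearing=329.7°
Leg 2: dist=9680.7 km, bearing=293.6°
Leg 3: dist=2327.4 km, bearing=162.3°
Leg 4: dist=10947.1 km, bearing=329.7°
Leg 5: dist=10930.1 km, bearing=349.3°
Total: 39310.8 km

Leg 1: φ1=1.1187037, φ2=1.0681834, Δφ=-0.0505203, Δλ=-2.2336706 rad; a=sin²(Δφ/2)+cosφ1·cosφ2·sin²(Δλ/2)=0.1706067468; c=2·atan2(√a, √(1-a))=0.851591688; dist=6371·c=5425.491 ≈ 5425.5 km; running total=5425.5 km
Leg 1 bearing: y=sinΔλ·cosφ2=-0.37970217, x=cosφ1·sinφ2-sinφ1·cosφ2·cosΔλ=0.64948180; θ=atan2(y, x)=-30.3115° <0 so +360° → 329.6885° ≈ 329.7°
Leg 2: φ1=1.0681834, φ2=0.2396669, Δφ=-0.8285165, Δλ=4.3708455 rad; a=sin²(Δφ/2)+cosφ1·cosφ2·sin²(Δλ/2)=0.4743568848; c=2·atan2(√a, √(1-a))=1.519487587; dist=6371·c=9680.655 ≈ 9680.7 km; running total=15106.2 km
Leg 2 bearing: y=sinΔλ·cosφ2=-0.91530690, x=cosφ1·sinφ2-sinφ1·cosφ2·cosΔλ=0.39947841; θ=atan2(y, x)=-66.4215° <0 so +360° → 293.5785° ≈ 293.6°
Leg 3: φ1=0.2396669, φ2=-0.1090342, Δφ=-0.3487011, Δλ=0.1096852 rad; a=sin²(Δφ/2)+cosφ1·cosφ2·sin²(Δλ/2)=0.0329928225; c=2·atan2(√a, √(1-a))=0.365306380; dist=6371·c=2327.367 ≈ 2327.4 km; running total=17433.6 km
Leg 3 bearing: y=sinΔλ·cosφ2=0.10881537, x=cosφ1·sinφ2-sinφ1·cosφ2·cosΔλ=-0.34025931; θ=atan2(y, x)=162.2657° ≈ 162.3°
Leg 4: φ1=-0.1090342, φ2=1.0452166, Δφ=1.1542508, Δλ=-1.6768774 rad; a=sin²(Δφ/2)+cosφ1·cosφ2·sin²(Δλ/2)=0.5734693283; c=2·atan2(√a, √(1-a))=1.718268946; dist=6371·c=10947.091 ≈ 10947.1 km; running total=28380.7 km
Leg 4 bearing: y=sinΔλ·cosφ2=-0.49889427, x=cosφ1·sinφ2-sinφ1·cosφ2·cosΔλ=0.85411565; θ=atan2(y, x)=-30.2895° <0 so +360° → 329.7105° ≈ 329.7°
Leg 5: φ1=1.0452166, φ2=0.3715038, Δφ=-0.6737128, Δλ=-2.9431487 rad; a=sin²(Δφ/2)+cosφ1·cosφ2·sin²(Δλ/2)=0.5721461730; c=2·atan2(√a, √(1-a))=1.715594124; dist=6371·c=10930.050 ≈ 10930.1 km; running total=39310.8 km
Leg 5 bearing: y=sinΔλ·cosφ2=-0.18369537, x=cosφ1·sinφ2-sinφ1·cosφ2·cosΔλ=0.97233519; θ=atan2(y, x)=-10.6983° <0 so +360° → 349.3017° ≈ 349.3°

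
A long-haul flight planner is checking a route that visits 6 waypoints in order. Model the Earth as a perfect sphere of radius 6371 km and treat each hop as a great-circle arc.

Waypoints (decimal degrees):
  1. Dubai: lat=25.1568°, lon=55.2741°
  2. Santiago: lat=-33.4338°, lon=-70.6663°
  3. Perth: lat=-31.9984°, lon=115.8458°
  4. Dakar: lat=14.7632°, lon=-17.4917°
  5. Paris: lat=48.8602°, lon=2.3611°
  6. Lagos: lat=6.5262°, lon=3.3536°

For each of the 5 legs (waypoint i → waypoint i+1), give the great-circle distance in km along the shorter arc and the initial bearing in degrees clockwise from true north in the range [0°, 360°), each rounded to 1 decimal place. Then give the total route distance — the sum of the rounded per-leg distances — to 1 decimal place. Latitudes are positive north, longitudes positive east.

Leg 1: dist=14750.5 km, bearing=246.7°
Leg 2: dist=12707.4 km, bearing=186.1°
Leg 3: dist=14928.3 km, bearing=259.1°
Leg 4: dist=4201.9 km, bearing=21.4°
Leg 5: dist=4708.3 km, bearing=178.5°
Total: 51296.4 km

Leg 1: φ1=0.4390690, φ2=-0.5835299, Δφ=-1.0225989, Δλ=-2.1980746 rad; a=sin²(Δφ/2)+cosφ1·cosφ2·sin²(Δλ/2)=0.8387872301; c=2·atan2(√a, √(1-a))=2.315255914; dist=6371·c=14750.495 ≈ 14750.5 km; running total=14750.5 km
Leg 1 bearing: y=sinΔλ·cosφ2=-0.67565315, x=cosφ1·sinφ2-sinφ1·cosφ2·cosΔλ=-0.29049211; θ=atan2(y, x)=-113.2649° <0 so +360° → 246.7351° ≈ 246.7°
Leg 2: φ1=-0.5835299, φ2=-0.5584774, Δφ=0.0250525, Δλ=3.2552502 rad; a=sin²(Δφ/2)+cosφ1·cosφ2·sin²(Δλ/2)=0.7056017134; c=2·atan2(√a, √(1-a))=1.994570204; dist=6371·c=12707.407 ≈ 12707.4 km; running total=27457.9 km
Leg 2 bearing: y=sinΔλ·cosφ2=-0.09618139, x=cosφ1·sinφ2-sinφ1·cosφ2·cosΔλ=-0.90645512; θ=atan2(y, x)=-173.9432° <0 so +360° → 186.0568° ≈ 186.1°
Leg 3: φ1=-0.5584774, φ2=0.2576664, Δφ=0.8161439, Δλ=-2.3271784 rad; a=sin²(Δφ/2)+cosφ1·cosφ2·sin²(Δλ/2)=0.8489186600; c=2·atan2(√a, √(1-a))=2.343169942; dist=6371·c=14928.336 ≈ 14928.3 km; running total=42386.2 km
Leg 3 bearing: y=sinΔλ·cosφ2=-0.70331278, x=cosφ1·sinφ2-sinφ1·cosφ2·cosΔλ=-0.13555148; θ=atan2(y, x)=-100.9090° <0 so +360° → 259.0910° ≈ 259.1°
Leg 4: φ1=0.2576664, φ2=0.8527714, Δφ=0.5951049, Δλ=0.3464967 rad; a=sin²(Δφ/2)+cosφ1·cosφ2·sin²(Δλ/2)=0.1048597989; c=2·atan2(√a, √(1-a))=0.659529848; dist=6371·c=4201.865 ≈ 4201.9 km; running total=46588.1 km
Leg 4 bearing: y=sinΔλ·cosφ2=0.22342552, x=cosφ1·sinφ2-sinφ1·cosφ2·cosΔλ=0.57055931; θ=atan2(y, x)=21.3848° ≈ 21.4°
Leg 5: φ1=0.8527714, φ2=0.1139037, Δφ=-0.7388677, Δλ=0.0173224 rad; a=sin²(Δφ/2)+cosφ1·cosφ2·sin²(Δλ/2)=0.1304332365; c=2·atan2(√a, √(1-a))=0.739013288; dist=6371·c=4708.254 ≈ 4708.3 km; running total=51296.4 km
Leg 5 bearing: y=sinΔλ·cosφ2=0.01720928, x=cosφ1·sinφ2-sinφ1·cosφ2·cosΔλ=-0.67333905; θ=atan2(y, x)=178.5359° ≈ 178.5°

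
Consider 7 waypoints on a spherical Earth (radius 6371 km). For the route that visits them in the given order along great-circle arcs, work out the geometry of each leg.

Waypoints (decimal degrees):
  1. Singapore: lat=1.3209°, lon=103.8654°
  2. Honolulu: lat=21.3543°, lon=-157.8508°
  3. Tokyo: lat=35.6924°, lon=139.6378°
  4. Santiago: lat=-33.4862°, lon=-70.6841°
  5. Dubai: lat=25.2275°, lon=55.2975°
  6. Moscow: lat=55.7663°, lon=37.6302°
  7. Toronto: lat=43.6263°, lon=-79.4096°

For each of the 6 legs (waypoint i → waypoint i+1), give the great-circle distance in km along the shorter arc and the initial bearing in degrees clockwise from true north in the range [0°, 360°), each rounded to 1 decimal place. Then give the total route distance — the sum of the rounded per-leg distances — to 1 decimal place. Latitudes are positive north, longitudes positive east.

Leg 1: dist=10810.9 km, bearing=68.3°
Leg 2: dist=6208.5 km, bearing=299.5°
Leg 3: dist=17239.6 km, bearing=93.8°
Leg 4: dist=14757.9 km, bearing=85.1°
Leg 5: dist=3685.6 km, bearing=341.8°
Leg 6: dist=7487.7 km, bearing=315.7°
Total: 60190.2 km

Leg 1: φ1=0.0230541, φ2=0.3727028, Δφ=0.3496488, Δλ=-4.5678094 rad; a=sin²(Δφ/2)+cosφ1·cosφ2·sin²(Δλ/2)=0.5628776955; c=2·atan2(√a, √(1-a))=1.696885557; dist=6371·c=10810.858 ≈ 10810.9 km; running total=10810.9 km
Leg 1 bearing: y=sinΔλ·cosφ2=0.92162941, x=cosφ1·sinφ2-sinφ1·cosφ2·cosΔλ=0.36713052; θ=atan2(y, x)=68.2802° ≈ 68.3°
Leg 2: φ1=0.3727028, φ2=0.6229499, Δφ=0.2502471, Δλ=5.1921556 rad; a=sin²(Δφ/2)+cosφ1·cosφ2·sin²(Δλ/2)=0.2192086717; c=2·atan2(√a, √(1-a))=0.974499006; dist=6371·c=6208.533 ≈ 6208.5 km; running total=17019.4 km
Leg 2 bearing: y=sinΔλ·cosφ2=-0.72047014, x=cosφ1·sinφ2-sinφ1·cosφ2·cosΔλ=0.40687553; θ=atan2(y, x)=-60.5450° <0 so +360° → 299.4550° ≈ 299.5°
Leg 3: φ1=0.6229499, φ2=-0.5844444, Δφ=-1.2073943, Δλ=-3.6708096 rad; a=sin²(Δφ/2)+cosφ1·cosφ2·sin²(Δλ/2)=0.9532990256; c=2·atan2(√a, √(1-a))=2.705947671; dist=6371·c=17239.593 ≈ 17239.6 km; running total=34259.0 km
Leg 3 bearing: y=sinΔλ·cosφ2=0.42106070, x=cosφ1·sinφ2-sinφ1·cosφ2·cosΔλ=-0.02806890; θ=atan2(y, x)=93.8138° ≈ 93.8°
Leg 4: φ1=-0.5844444, φ2=0.4403029, Δφ=1.0247474, Δλ=2.1987937 rad; a=sin²(Δφ/2)+cosφ1·cosφ2·sin²(Δλ/2)=0.8392144919; c=2·atan2(√a, √(1-a))=2.316418435; dist=6371·c=14757.902 ≈ 14757.9 km; running total=49016.9 km
Leg 4 bearing: y=sinΔλ·cosφ2=0.73202577, x=cosφ1·sinφ2-sinφ1·cosφ2·cosΔλ=0.06222852; θ=atan2(y, x)=85.1410° ≈ 85.1°
Leg 5: φ1=0.4403029, φ2=0.9733055, Δφ=0.5330026, Δλ=-0.3083526 rad; a=sin²(Δφ/2)+cosφ1·cosφ2·sin²(Δλ/2)=0.0813588554; c=2·atan2(√a, √(1-a))=0.578502662; dist=6371·c=3685.640 ≈ 3685.6 km; running total=52702.5 km
Leg 5 bearing: y=sinΔλ·cosφ2=-0.17073390, x=cosφ1·sinφ2-sinφ1·cosφ2·cosΔλ=0.51943075; θ=atan2(y, x)=-18.1954° <0 so +360° → 341.8046° ≈ 341.8°
Leg 6: φ1=0.9733055, φ2=0.7614226, Δφ=-0.2118830, Δλ=-2.0427299 rad; a=sin²(Δφ/2)+cosφ1·cosφ2·sin²(Δλ/2)=0.3073539901; c=2·atan2(√a, √(1-a))=1.175272074; dist=6371·c=7487.658 ≈ 7487.7 km; running total=60190.2 km
Leg 6 bearing: y=sinΔλ·cosφ2=-0.64473131, x=cosφ1·sinφ2-sinφ1·cosφ2·cosΔλ=0.66020573; θ=atan2(y, x)=-44.3206° <0 so +360° → 315.6794° ≈ 315.7°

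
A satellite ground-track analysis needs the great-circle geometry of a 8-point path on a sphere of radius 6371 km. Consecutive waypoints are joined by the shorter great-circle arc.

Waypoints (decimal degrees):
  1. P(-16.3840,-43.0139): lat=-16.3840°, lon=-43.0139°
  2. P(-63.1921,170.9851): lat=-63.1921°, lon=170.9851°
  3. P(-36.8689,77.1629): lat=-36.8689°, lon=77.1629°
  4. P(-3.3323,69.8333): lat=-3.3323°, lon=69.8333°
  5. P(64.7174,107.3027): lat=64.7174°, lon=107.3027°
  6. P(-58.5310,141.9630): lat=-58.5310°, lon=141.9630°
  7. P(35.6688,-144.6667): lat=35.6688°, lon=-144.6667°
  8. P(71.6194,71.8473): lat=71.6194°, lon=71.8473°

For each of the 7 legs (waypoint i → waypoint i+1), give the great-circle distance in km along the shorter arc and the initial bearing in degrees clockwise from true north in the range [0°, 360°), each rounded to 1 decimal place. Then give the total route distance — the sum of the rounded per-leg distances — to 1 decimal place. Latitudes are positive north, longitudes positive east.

Leg 1: φ1=-0.2859547, φ2=-1.1029102, Δφ=-0.8169555, Δλ=3.7349871 rad; a=sin²(Δφ/2)+cosφ1·cosφ2·sin²(Δλ/2)=0.5534802300; c=2·atan2(√a, √(1-a))=1.677961792; dist=6371·c=10690.295 ≈ 10690.3 km; running total=10690.3 km
Leg 1 bearing: y=sinΔλ·cosφ2=-0.25218981, x=cosφ1·sinφ2-sinφ1·cosφ2·cosΔλ=-0.96174828; θ=atan2(y, x)=-165.3067° <0 so +360° → 194.6933° ≈ 194.7°
Leg 2: φ1=-1.1029102, φ2=-0.6434837, Δφ=0.4594265, Δλ=-1.6375063 rad; a=sin²(Δφ/2)+cosφ1·cosφ2·sin²(Δλ/2)=0.2442748522; c=2·atan2(√a, √(1-a))=1.033924644; dist=6371·c=6587.134 ≈ 6587.1 km; running total=17277.4 km
Leg 2 bearing: y=sinΔλ·cosφ2=-0.79823100, x=cosφ1·sinφ2-sinφ1·cosφ2·cosΔλ=-0.31819157; θ=atan2(y, x)=-111.7333° <0 so +360° → 248.2667° ≈ 248.3°
Leg 3: φ1=-0.6434837, φ2=-0.0581596, Δφ=0.5853241, Δλ=-0.1279257 rad; a=sin²(Δφ/2)+cosφ1·cosφ2·sin²(Δλ/2)=0.0864965097; c=2·atan2(√a, √(1-a))=0.597033522; dist=6371·c=3803.701 ≈ 3803.7 km; running total=21081.1 km
Leg 3 bearing: y=sinΔλ·cosφ2=-0.12736132, x=cosφ1·sinφ2-sinφ1·cosφ2·cosΔλ=0.54757515; θ=atan2(y, x)=-13.0937° <0 so +360° → 346.9063° ≈ 346.9°
Leg 4: φ1=-0.0581596, φ2=1.1295317, Δφ=1.1876913, Δλ=0.6539644 rad; a=sin²(Δφ/2)+cosφ1·cosφ2·sin²(Δλ/2)=0.3570826775; c=2·atan2(√a, √(1-a))=1.280919028; dist=6371·c=8160.735 ≈ 8160.7 km; running total=29241.8 km
Leg 4 bearing: y=sinΔλ·cosφ2=0.25981084, x=cosφ1·sinφ2-sinφ1·cosφ2·cosΔλ=0.92238652; θ=atan2(y, x)=15.7311° ≈ 15.7°
Leg 5: φ1=1.1295317, φ2=-1.0215587, Δφ=-2.1510904, Δλ=0.6049364 rad; a=sin²(Δφ/2)+cosφ1·cosφ2·sin²(Δλ/2)=0.7939177785; c=2·atan2(√a, √(1-a))=2.199177039; dist=6371·c=14010.957 ≈ 14011.0 km; running total=43252.8 km
Leg 5 bearing: y=sinΔλ·cosφ2=0.29688761, x=cosφ1·sinφ2-sinφ1·cosφ2·cosΔλ=-0.75253379; θ=atan2(y, x)=158.4699° ≈ 158.5°
Leg 6: φ1=-1.0215587, φ2=0.6225380, Δφ=1.6440967, Δλ=-5.0026320 rad; a=sin²(Δφ/2)+cosφ1·cosφ2·sin²(Δλ/2)=0.6879830963; c=2·atan2(√a, √(1-a))=1.956235572; dist=6371·c=12463.177 ≈ 12463.2 km; running total=55716.0 km
Leg 6 bearing: y=sinΔλ·cosφ2=0.77842197, x=cosφ1·sinφ2-sinφ1·cosφ2·cosΔλ=0.50270137; θ=atan2(y, x)=57.1458° ≈ 57.1°
Leg 7: φ1=0.6225380, φ2=1.2499943, Δφ=0.6274563, Δλ=3.7788822 rad; a=sin²(Δφ/2)+cosφ1·cosφ2·sin²(Δλ/2)=0.3262690115; c=2·atan2(√a, √(1-a))=1.215933249; dist=6371·c=7746.711 ≈ 7746.7 km; running total=63462.7 km
Leg 7 bearing: y=sinΔλ·cosφ2=-0.18762605, x=cosφ1·sinφ2-sinφ1·cosφ2·cosΔλ=0.91873099; θ=atan2(y, x)=-11.5424° <0 so +360° → 348.4576° ≈ 348.5°

Leg 1: dist=10690.3 km, bearing=194.7°
Leg 2: dist=6587.1 km, bearing=248.3°
Leg 3: dist=3803.7 km, bearing=346.9°
Leg 4: dist=8160.7 km, bearing=15.7°
Leg 5: dist=14011.0 km, bearing=158.5°
Leg 6: dist=12463.2 km, bearing=57.1°
Leg 7: dist=7746.7 km, bearing=348.5°
Total: 63462.7 km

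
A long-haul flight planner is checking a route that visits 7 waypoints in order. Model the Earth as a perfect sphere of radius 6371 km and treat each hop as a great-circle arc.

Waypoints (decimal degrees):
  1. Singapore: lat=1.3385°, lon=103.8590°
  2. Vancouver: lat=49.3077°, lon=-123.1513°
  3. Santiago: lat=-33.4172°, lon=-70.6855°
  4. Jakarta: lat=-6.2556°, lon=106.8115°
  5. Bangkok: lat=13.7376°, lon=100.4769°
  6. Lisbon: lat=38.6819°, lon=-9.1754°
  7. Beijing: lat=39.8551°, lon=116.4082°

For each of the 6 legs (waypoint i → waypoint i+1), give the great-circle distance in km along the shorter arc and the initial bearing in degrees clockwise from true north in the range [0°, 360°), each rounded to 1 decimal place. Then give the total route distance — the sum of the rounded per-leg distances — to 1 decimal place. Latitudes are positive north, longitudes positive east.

Leg 1: φ1=0.0233612, φ2=0.8605817, Δφ=0.8372205, Δλ=-3.9620772 rad; a=sin²(Δφ/2)+cosφ1·cosφ2·sin²(Δλ/2)=0.7133710642; c=2·atan2(√a, √(1-a))=2.011683676; dist=6371·c=12816.437 ≈ 12816.4 km; running total=12816.4 km
Leg 1 bearing: y=sinΔλ·cosφ2=0.47691999, x=cosφ1·sinφ2-sinφ1·cosφ2·cosΔλ=0.76839995; θ=atan2(y, x)=31.8265° ≈ 31.8°
Leg 2: φ1=0.8605817, φ2=-0.5832402, Δφ=-1.4438219, Δλ=0.9157010 rad; a=sin²(Δφ/2)+cosφ1·cosφ2·sin²(Δλ/2)=0.5430124029; c=2·atan2(√a, √(1-a))=1.656927589; dist=6371·c=10556.286 ≈ 10556.3 km; running total=23372.7 km
Leg 2 bearing: y=sinΔλ·cosφ2=0.66189479, x=cosφ1·sinφ2-sinφ1·cosφ2·cosΔλ=-0.74464422; θ=atan2(y, x)=138.3669° ≈ 138.4°
Leg 3: φ1=-0.5832402, φ2=-0.1091808, Δφ=0.4740594, Δλ=3.0979071 rad; a=sin²(Δφ/2)+cosφ1·cosφ2·sin²(Δλ/2)=0.8844555558; c=2·atan2(√a, √(1-a))=2.447932627; dist=6371·c=15595.779 ≈ 15595.8 km; running total=38968.5 km
Leg 3 bearing: y=sinΔλ·cosφ2=0.04341166, x=cosφ1·sinφ2-sinφ1·cosφ2·cosΔλ=-0.63788018; θ=atan2(y, x)=176.1067° ≈ 176.1°
Leg 4: φ1=-0.1091808, φ2=0.2397664, Δφ=0.3489472, Δλ=-0.1105596 rad; a=sin²(Δφ/2)+cosφ1·cosφ2·sin²(Δλ/2)=0.0330811579; c=2·atan2(√a, √(1-a))=0.365800611; dist=6371·c=2330.516 ≈ 2330.5 km; running total=41299.0 km
Leg 4 bearing: y=sinΔλ·cosφ2=-0.10717824, x=cosφ1·sinφ2-sinφ1·cosφ2·cosΔλ=0.34126237; θ=atan2(y, x)=-17.4356° <0 so +360° → 342.5644° ≈ 342.6°
Leg 5: φ1=0.2397664, φ2=0.6751265, Δφ=0.4353602, Δλ=-1.9137937 rad; a=sin²(Δφ/2)+cosφ1·cosφ2·sin²(Δλ/2)=0.5533012351; c=2·atan2(√a, √(1-a))=1.677601743; dist=6371·c=10688.001 ≈ 10688.0 km; running total=51987.0 km
Leg 5 bearing: y=sinΔλ·cosφ2=-0.73515698, x=cosφ1·sinφ2-sinφ1·cosφ2·cosΔλ=0.66946257; θ=atan2(y, x)=-47.6778° <0 so +360° → 312.3222° ≈ 312.3°
Leg 6: φ1=0.6751265, φ2=0.6956027, Δφ=0.0204762, Δλ=2.1918473 rad; a=sin²(Δφ/2)+cosφ1·cosφ2·sin²(Δλ/2)=0.4740887358; c=2·atan2(√a, √(1-a))=1.518950575; dist=6371·c=9677.234 ≈ 9677.2 km; running total=61664.2 km
Leg 6 bearing: y=sinΔλ·cosφ2=0.62431899, x=cosφ1·sinφ2-sinφ1·cosφ2·cosΔλ=0.77944867; θ=atan2(y, x)=38.6939° ≈ 38.7°

Leg 1: dist=12816.4 km, bearing=31.8°
Leg 2: dist=10556.3 km, bearing=138.4°
Leg 3: dist=15595.8 km, bearing=176.1°
Leg 4: dist=2330.5 km, bearing=342.6°
Leg 5: dist=10688.0 km, bearing=312.3°
Leg 6: dist=9677.2 km, bearing=38.7°
Total: 61664.2 km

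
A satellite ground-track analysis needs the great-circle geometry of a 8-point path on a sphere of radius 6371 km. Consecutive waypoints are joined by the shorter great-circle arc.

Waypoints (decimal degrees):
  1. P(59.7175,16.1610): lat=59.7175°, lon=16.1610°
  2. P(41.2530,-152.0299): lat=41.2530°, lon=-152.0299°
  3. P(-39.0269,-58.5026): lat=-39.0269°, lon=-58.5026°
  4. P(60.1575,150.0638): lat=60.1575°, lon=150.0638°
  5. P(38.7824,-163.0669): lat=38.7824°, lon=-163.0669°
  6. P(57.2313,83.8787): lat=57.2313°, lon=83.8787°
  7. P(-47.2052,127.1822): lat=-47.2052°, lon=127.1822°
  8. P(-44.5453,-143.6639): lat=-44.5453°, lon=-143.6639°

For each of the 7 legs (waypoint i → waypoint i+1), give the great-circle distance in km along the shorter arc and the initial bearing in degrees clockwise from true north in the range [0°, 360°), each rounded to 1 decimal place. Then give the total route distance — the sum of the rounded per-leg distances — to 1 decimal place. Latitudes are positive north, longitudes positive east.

Leg 1: φ1=1.0422670, φ2=0.7200007, Δφ=-0.3222663, Δλ=-2.9354850 rad; a=sin²(Δφ/2)+cosφ1·cosφ2·sin²(Δλ/2)=0.4008362886; c=2·atan2(√a, √(1-a))=1.371145176; dist=6371·c=8735.566 ≈ 8735.6 km; running total=8735.6 km
Leg 1 bearing: y=sinΔλ·cosφ2=-0.15385809, x=cosφ1·sinφ2-sinφ1·cosφ2·cosΔλ=0.96798446; θ=atan2(y, x)=-9.0314° <0 so +360° → 350.9686° ≈ 351.0°
Leg 2: φ1=0.7200007, φ2=-0.6811479, Δφ=-1.4011486, Δλ=1.6323593 rad; a=sin²(Δφ/2)+cosφ1·cosφ2·sin²(Δλ/2)=0.7255688209; c=2·atan2(√a, √(1-a))=2.038835990; dist=6371·c=12989.424 ≈ 12989.4 km; running total=21725.0 km
Leg 2 bearing: y=sinΔλ·cosφ2=0.77537875, x=cosφ1·sinφ2-sinφ1·cosφ2·cosΔλ=-0.44188531; θ=atan2(y, x)=119.6786° ≈ 119.7°
Leg 3: φ1=-0.6811479, φ2=1.0499464, Δφ=1.7310943, Δλ=3.6401704 rad; a=sin²(Δφ/2)+cosφ1·cosφ2·sin²(Δλ/2)=0.9428504726; c=2·atan2(√a, √(1-a))=2.658797994; dist=6371·c=16939.202 ≈ 16939.2 km; running total=38664.2 km
Leg 3 bearing: y=sinΔλ·cosφ2=-0.23794919, x=cosφ1·sinφ2-sinφ1·cosφ2·cosΔλ=0.39864021; θ=atan2(y, x)=-30.8331° <0 so +360° → 329.1669° ≈ 329.2°
Leg 4: φ1=1.0499464, φ2=0.6768806, Δφ=-0.3730659, Δλ=-5.4651617 rad; a=sin²(Δφ/2)+cosφ1·cosφ2·sin²(Δλ/2)=0.0957473030; c=2·atan2(√a, √(1-a))=0.629188397; dist=6371·c=4008.559 ≈ 4008.6 km; running total=42672.8 km
Leg 4 bearing: y=sinΔλ·cosφ2=0.56889822, x=cosφ1·sinφ2-sinφ1·cosφ2·cosΔλ=-0.15057835; θ=atan2(y, x)=104.8253° ≈ 104.8°
Leg 5: φ1=0.6768806, φ2=0.9988746, Δφ=0.3219940, Δλ=4.3100138 rad; a=sin²(Δφ/2)+cosφ1·cosφ2·sin²(Δλ/2)=0.3192698451; c=2·atan2(√a, √(1-a))=1.200962703; dist=6371·c=7651.333 ≈ 7651.3 km; running total=50324.1 km
Leg 5 bearing: y=sinΔλ·cosφ2=-0.49802126, x=cosφ1·sinφ2-sinφ1·cosφ2·cosΔλ=0.78823935; θ=atan2(y, x)=-32.2853° <0 so +360° → 327.7147° ≈ 327.7°
Leg 6: φ1=0.9988746, φ2=-0.8238862, Δφ=-1.8227608, Δλ=0.7557887 rad; a=sin²(Δφ/2)+cosφ1·cosφ2·sin²(Δλ/2)=0.6747115907; c=2·atan2(√a, √(1-a))=1.927751735; dist=6371·c=12281.706 ≈ 12281.7 km; running total=62605.8 km
Leg 6 bearing: y=sinΔλ·cosφ2=0.46595785, x=cosφ1·sinφ2-sinφ1·cosφ2·cosΔλ=-0.81288789; θ=atan2(y, x)=150.1781° ≈ 150.2°
Leg 7: φ1=-0.8238862, φ2=-0.7774622, Δφ=0.0464240, Δλ=-4.7271562 rad; a=sin²(Δφ/2)+cosφ1·cosφ2·sin²(Δλ/2)=0.2390576156; c=2·atan2(√a, √(1-a))=1.021737331; dist=6371·c=6509.489 ≈ 6509.5 km; running total=69115.3 km
Leg 7 bearing: y=sinΔλ·cosφ2=0.71261836, x=cosφ1·sinφ2-sinφ1·cosφ2·cosΔλ=-0.46884045; θ=atan2(y, x)=123.3414° ≈ 123.3°

Leg 1: dist=8735.6 km, bearing=351.0°
Leg 2: dist=12989.4 km, bearing=119.7°
Leg 3: dist=16939.2 km, bearing=329.2°
Leg 4: dist=4008.6 km, bearing=104.8°
Leg 5: dist=7651.3 km, bearing=327.7°
Leg 6: dist=12281.7 km, bearing=150.2°
Leg 7: dist=6509.5 km, bearing=123.3°
Total: 69115.3 km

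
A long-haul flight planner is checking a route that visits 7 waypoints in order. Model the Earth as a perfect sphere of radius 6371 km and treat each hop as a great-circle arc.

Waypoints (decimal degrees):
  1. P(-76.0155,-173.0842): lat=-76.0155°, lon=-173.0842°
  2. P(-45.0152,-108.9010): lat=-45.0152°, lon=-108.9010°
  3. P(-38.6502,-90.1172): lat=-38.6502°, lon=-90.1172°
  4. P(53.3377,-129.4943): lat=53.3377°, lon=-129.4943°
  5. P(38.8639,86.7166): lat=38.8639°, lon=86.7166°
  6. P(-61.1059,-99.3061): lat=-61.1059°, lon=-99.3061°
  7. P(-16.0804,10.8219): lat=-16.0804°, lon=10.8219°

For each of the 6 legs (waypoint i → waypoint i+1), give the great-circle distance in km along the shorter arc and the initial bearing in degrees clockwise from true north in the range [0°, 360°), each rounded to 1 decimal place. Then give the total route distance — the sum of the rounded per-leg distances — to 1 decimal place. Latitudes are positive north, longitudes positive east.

Leg 1: φ1=-1.3267208, φ2=-0.7856635, Δφ=0.5410573, Δλ=1.1202082 rad; a=sin²(Δφ/2)+cosφ1·cosφ2·sin²(Δλ/2)=0.1196359197; c=2·atan2(√a, √(1-a))=0.706362097; dist=6371·c=4500.233 ≈ 4500.2 km; running total=4500.2 km
Leg 1 bearing: y=sinΔλ·cosφ2=0.63636235, x=cosφ1·sinφ2-sinφ1·cosφ2·cosΔλ=0.12781087; θ=atan2(y, x)=78.6435° ≈ 78.6°
Leg 2: φ1=-0.7856635, φ2=-0.6745732, Δφ=0.1110902, Δλ=0.3278392 rad; a=sin²(Δφ/2)+cosφ1·cosφ2·sin²(Δλ/2)=0.0177840211; c=2·atan2(√a, √(1-a))=0.267510421; dist=6371·c=1704.309 ≈ 1704.3 km; running total=6204.5 km
Leg 2 bearing: y=sinΔλ·cosφ2=0.25147194, x=cosφ1·sinφ2-sinφ1·cosφ2·cosΔλ=0.08144238; θ=atan2(y, x)=72.0548° ≈ 72.1°
Leg 3: φ1=-0.6745732, φ2=0.9309185, Δφ=1.6054917, Δλ=-0.6872600 rad; a=sin²(Δφ/2)+cosφ1·cosφ2·sin²(Δλ/2)=0.5702742205; c=2·atan2(√a, √(1-a))=1.711811659; dist=6371·c=10905.952 ≈ 10906.0 km; running total=17110.5 km
Leg 3 bearing: y=sinΔλ·cosφ2=-0.37881153, x=cosφ1·sinφ2-sinφ1·cosφ2·cosΔλ=0.91473928; θ=atan2(y, x)=-22.4954° <0 so +360° → 337.5046° ≈ 337.5°
Leg 4: φ1=0.9309185, φ2=0.6783030, Δφ=-0.2526155, Δλ=3.7735921 rad; a=sin²(Δφ/2)+cosφ1·cosφ2·sin²(Δλ/2)=0.4358917102; c=2·atan2(√a, √(1-a))=1.442225820; dist=6371·c=9188.421 ≈ 9188.4 km; running total=26298.9 km
Leg 4 bearing: y=sinΔλ·cosφ2=-0.45998793, x=cosφ1·sinφ2-sinφ1·cosφ2·cosΔλ=0.87861915; θ=atan2(y, x)=-27.6336° <0 so +360° → 332.3664° ≈ 332.4°
Leg 5: φ1=0.6783030, φ2=-1.0664991, Δφ=-1.7448022, Δλ=-3.2467086 rad; a=sin²(Δφ/2)+cosφ1·cosφ2·sin²(Δλ/2)=0.9617583575; c=2·atan2(√a, √(1-a))=2.747946566; dist=6371·c=17507.168 ≈ 17507.2 km; running total=43806.1 km
Leg 5 bearing: y=sinΔλ·cosφ2=0.05069772, x=cosφ1·sinφ2-sinφ1·cosφ2·cosΔλ=-0.38019287; θ=atan2(y, x)=172.4046° ≈ 172.4°
Leg 6: φ1=-1.0664991, φ2=-0.2806559, Δφ=0.7858432, Δλ=1.9220962 rad; a=sin²(Δφ/2)+cosφ1·cosφ2·sin²(Δλ/2)=0.4586322763; c=2·atan2(√a, √(1-a))=1.487966198; dist=6371·c=9479.833 ≈ 9479.8 km; running total=53285.9 km
Leg 6 bearing: y=sinΔλ·cosφ2=0.90218974, x=cosφ1·sinφ2-sinφ1·cosφ2·cosΔλ=-0.42333028; θ=atan2(y, x)=115.1372° ≈ 115.1°

Leg 1: dist=4500.2 km, bearing=78.6°
Leg 2: dist=1704.3 km, bearing=72.1°
Leg 3: dist=10906.0 km, bearing=337.5°
Leg 4: dist=9188.4 km, bearing=332.4°
Leg 5: dist=17507.2 km, bearing=172.4°
Leg 6: dist=9479.8 km, bearing=115.1°
Total: 53285.9 km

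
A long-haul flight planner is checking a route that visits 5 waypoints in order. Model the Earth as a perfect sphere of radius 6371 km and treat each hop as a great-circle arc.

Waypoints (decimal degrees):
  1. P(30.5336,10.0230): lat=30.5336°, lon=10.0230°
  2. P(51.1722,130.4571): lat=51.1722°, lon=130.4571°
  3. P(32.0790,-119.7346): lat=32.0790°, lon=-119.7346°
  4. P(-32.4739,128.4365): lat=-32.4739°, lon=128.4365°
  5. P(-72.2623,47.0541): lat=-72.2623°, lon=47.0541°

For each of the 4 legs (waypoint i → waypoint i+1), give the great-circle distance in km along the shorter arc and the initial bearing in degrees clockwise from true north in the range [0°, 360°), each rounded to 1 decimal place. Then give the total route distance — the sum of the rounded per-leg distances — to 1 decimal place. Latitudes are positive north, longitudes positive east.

Leg 1: φ1=0.5329119, φ2=0.8931234, Δφ=0.3602115, Δλ=2.1019716 rad; a=sin²(Δφ/2)+cosφ1·cosφ2·sin²(Δλ/2)=0.4388860455; c=2·atan2(√a, √(1-a))=1.448262013; dist=6371·c=9226.877 ≈ 9226.9 km; running total=9226.9 km
Leg 1 bearing: y=sinΔλ·cosφ2=0.54059151, x=cosφ1·sinφ2-sinφ1·cosφ2·cosΔλ=0.83235879; θ=atan2(y, x)=33.0025° ≈ 33.0°
Leg 2: φ1=0.8931234, φ2=0.5598842, Δφ=-0.3332392, Δλ=-4.3666689 rad; a=sin²(Δφ/2)+cosφ1·cosφ2·sin²(Δλ/2)=0.3831460455; c=2·atan2(√a, √(1-a))=1.334906864; dist=6371·c=8504.692 ≈ 8504.7 km; running total=17731.6 km
Leg 2 bearing: y=sinΔλ·cosφ2=0.79718234, x=cosφ1·sinφ2-sinφ1·cosφ2·cosΔλ=0.55666950; θ=atan2(y, x)=55.0735° ≈ 55.1°
Leg 3: φ1=0.5598842, φ2=-0.5667765, Δφ=-1.1266606, Δλ=4.3314028 rad; a=sin²(Δφ/2)+cosφ1·cosφ2·sin²(Δλ/2)=0.7754738997; c=2·atan2(√a, √(1-a))=2.154295855; dist=6371·c=13725.019 ≈ 13725.0 km; running total=31456.6 km
Leg 3 bearing: y=sinΔλ·cosφ2=-0.78314605, x=cosφ1·sinφ2-sinφ1·cosφ2·cosΔλ=-0.28833798; θ=atan2(y, x)=-110.2127° <0 so +360° → 249.7873° ≈ 249.8°
Leg 4: φ1=-0.5667765, φ2=-1.2612151, Δφ=-0.6944386, Δλ=-1.4203908 rad; a=sin²(Δφ/2)+cosφ1·cosφ2·sin²(Δλ/2)=0.2250484980; c=2·atan2(√a, √(1-a))=0.988548224; dist=6371·c=6298.041 ≈ 6298.0 km; running total=37754.6 km
Leg 4 bearing: y=sinΔλ·cosφ2=-0.30122035, x=cosφ1·sinφ2-sinφ1·cosφ2·cosΔλ=-0.77902053; θ=atan2(y, x)=-158.8602° <0 so +360° → 201.1398° ≈ 201.1°

Leg 1: dist=9226.9 km, bearing=33.0°
Leg 2: dist=8504.7 km, bearing=55.1°
Leg 3: dist=13725.0 km, bearing=249.8°
Leg 4: dist=6298.0 km, bearing=201.1°
Total: 37754.6 km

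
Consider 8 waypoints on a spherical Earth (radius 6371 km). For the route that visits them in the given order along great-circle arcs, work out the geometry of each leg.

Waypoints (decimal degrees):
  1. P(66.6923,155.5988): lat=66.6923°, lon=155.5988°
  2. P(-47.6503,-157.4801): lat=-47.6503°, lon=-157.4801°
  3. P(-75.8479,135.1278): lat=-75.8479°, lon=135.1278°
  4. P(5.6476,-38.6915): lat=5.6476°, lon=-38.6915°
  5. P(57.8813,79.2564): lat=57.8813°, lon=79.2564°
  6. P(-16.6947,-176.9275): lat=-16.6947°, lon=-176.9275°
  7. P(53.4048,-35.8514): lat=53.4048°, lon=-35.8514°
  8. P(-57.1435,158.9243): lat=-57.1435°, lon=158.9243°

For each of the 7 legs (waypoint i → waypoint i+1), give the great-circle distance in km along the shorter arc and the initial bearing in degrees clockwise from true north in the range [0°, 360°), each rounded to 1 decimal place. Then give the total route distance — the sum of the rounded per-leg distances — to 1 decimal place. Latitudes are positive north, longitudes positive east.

Leg 1: dist=13319.0 km, bearing=145.5°
Leg 2: dist=4308.3 km, bearing=201.1°
Leg 3: dist=12199.6 km, bearing=186.5°
Leg 4: dist=11061.1 km, bearing=28.4°
Leg 5: dist=12387.4 km, bearing=87.5°
Leg 6: dist=14727.3 km, bearing=30.5°
Leg 7: dist=18993.7 km, bearing=240.1°
Total: 86996.4 km

Leg 1: φ1=1.1640002, φ2=-0.8316546, Δφ=-1.9956548, Δλ=-5.4642576 rad; a=sin²(Δφ/2)+cosφ1·cosφ2·sin²(Δλ/2)=0.7483425039; c=2·atan2(√a, √(1-a))=2.090571490; dist=6371·c=13319.031 ≈ 13319.0 km; running total=13319.0 km
Leg 1 bearing: y=sinΔλ·cosφ2=0.49204609, x=cosφ1·sinφ2-sinφ1·cosφ2·cosΔλ=-0.71497877; θ=atan2(y, x)=145.4644° ≈ 145.5°
Leg 2: φ1=-0.8316546, φ2=-1.3237956, Δφ=-0.4921410, Δλ=5.1069713 rad; a=sin²(Δφ/2)+cosφ1·cosφ2·sin²(Δλ/2)=0.1100330923; c=2·atan2(√a, √(1-a))=0.676236266; dist=6371·c=4308.301 ≈ 4308.3 km; running total=17627.3 km
Leg 2 bearing: y=sinΔλ·cosφ2=-0.22570902, x=cosφ1·sinφ2-sinφ1·cosφ2·cosΔλ=-0.58374539; θ=atan2(y, x)=-158.8607° <0 so +360° → 201.1393° ≈ 201.1°
Leg 3: φ1=-1.3237956, φ2=0.0985692, Δφ=1.4223648, Δλ=-3.0337191 rad; a=sin²(Δφ/2)+cosφ1·cosφ2·sin²(Δλ/2)=0.6686593512; c=2·atan2(√a, √(1-a))=1.914863535; dist=6371·c=12199.596 ≈ 12199.6 km; running total=29826.9 km
Leg 3 bearing: y=sinΔλ·cosφ2=-0.10714187, x=cosφ1·sinφ2-sinφ1·cosφ2·cosΔλ=-0.93527360; θ=atan2(y, x)=-173.4649° <0 so +360° → 186.5351° ≈ 186.5°
Leg 4: φ1=0.0985692, φ2=1.0102193, Δφ=0.9116500, Δλ=2.0585792 rad; a=sin²(Δφ/2)+cosφ1·cosφ2·sin²(Δλ/2)=0.5823109458; c=2·atan2(√a, √(1-a))=1.736170987; dist=6371·c=11061.145 ≈ 11061.1 km; running total=40888.0 km
Leg 4 bearing: y=sinΔλ·cosφ2=0.46966797, x=cosφ1·sinφ2-sinφ1·cosφ2·cosΔλ=0.86735900; θ=atan2(y, x)=28.4352° ≈ 28.4°
Leg 5: φ1=1.0102193, φ2=-0.2913775, Δφ=-1.3015967, Δλ=-4.4712525 rad; a=sin²(Δφ/2)+cosφ1·cosφ2·sin²(Δλ/2)=0.6824600381; c=2·atan2(√a, √(1-a))=1.944343285; dist=6371·c=12387.411 ≈ 12387.4 km; running total=53275.4 km
Leg 5 bearing: y=sinΔλ·cosφ2=0.93013583, x=cosφ1·sinφ2-sinφ1·cosφ2·cosΔλ=0.04099604; θ=atan2(y, x)=87.4763° ≈ 87.5°
Leg 6: φ1=-0.2913775, φ2=0.9320896, Δφ=1.2234671, Δλ=2.4622424 rad; a=sin²(Δφ/2)+cosφ1·cosφ2·sin²(Δλ/2)=0.8374455347; c=2·atan2(√a, √(1-a))=2.311613400; dist=6371·c=14727.289 ≈ 14727.3 km; running total=68002.7 km
Leg 6 bearing: y=sinΔλ·cosφ2=0.37455846, x=cosφ1·sinφ2-sinφ1·cosφ2·cosΔλ=0.63578928; θ=atan2(y, x)=30.5033° ≈ 30.5°
Leg 7: φ1=0.9320896, φ2=-0.9973422, Δφ=-1.9294318, Δλ=3.3994773 rad; a=sin²(Δφ/2)+cosφ1·cosφ2·sin²(Δλ/2)=0.9935881281; c=2·atan2(√a, √(1-a))=2.981272686; dist=6371·c=18993.688 ≈ 18993.7 km; running total=86996.4 km
Leg 7 bearing: y=sinΔλ·cosφ2=-0.13836626, x=cosφ1·sinφ2-sinφ1·cosφ2·cosΔλ=-0.07961041; θ=atan2(y, x)=-119.9144° <0 so +360° → 240.0856° ≈ 240.1°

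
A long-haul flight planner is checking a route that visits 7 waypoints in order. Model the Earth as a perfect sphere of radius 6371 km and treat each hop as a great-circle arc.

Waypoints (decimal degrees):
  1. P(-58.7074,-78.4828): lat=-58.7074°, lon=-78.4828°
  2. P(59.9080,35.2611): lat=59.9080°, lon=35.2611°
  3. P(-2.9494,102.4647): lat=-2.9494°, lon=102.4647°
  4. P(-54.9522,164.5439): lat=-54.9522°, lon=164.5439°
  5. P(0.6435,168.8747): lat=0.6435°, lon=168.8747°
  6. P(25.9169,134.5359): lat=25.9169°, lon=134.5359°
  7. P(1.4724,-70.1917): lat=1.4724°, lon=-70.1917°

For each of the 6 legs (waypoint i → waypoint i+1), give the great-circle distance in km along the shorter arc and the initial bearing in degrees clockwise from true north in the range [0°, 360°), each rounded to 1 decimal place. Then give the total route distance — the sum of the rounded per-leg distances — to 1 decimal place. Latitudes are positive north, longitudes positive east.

Leg 1: φ1=-1.0246374, φ2=1.0455918, Δφ=2.0702293, Δλ=1.9852056 rad; a=sin²(Δφ/2)+cosφ1·cosφ2·sin²(Δλ/2)=0.9221073020; c=2·atan2(√a, √(1-a))=2.575894522; dist=6371·c=16411.024 ≈ 16411.0 km; running total=16411.0 km
Leg 1 bearing: y=sinΔλ·cosφ2=0.45894946, x=cosφ1·sinφ2-sinφ1·cosφ2·cosΔλ=0.27688824; θ=atan2(y, x)=58.8971° ≈ 58.9°
Leg 2: φ1=1.0455918, φ2=-0.0514767, Δφ=-1.0970686, Δλ=1.1729241 rad; a=sin²(Δφ/2)+cosφ1·cosφ2·sin²(Δλ/2)=0.4252545366; c=2·atan2(√a, √(1-a))=1.420742933; dist=6371·c=9051.553 ≈ 9051.6 km; running total=25462.6 km
Leg 2 bearing: y=sinΔλ·cosφ2=0.92066633, x=cosφ1·sinφ2-sinφ1·cosφ2·cosΔλ=-0.36059113; θ=atan2(y, x)=111.3885° ≈ 111.4°
Leg 3: φ1=-0.0514767, φ2=-0.9590968, Δφ=-0.9076201, Δλ=1.0834864 rad; a=sin²(Δφ/2)+cosφ1·cosφ2·sin²(Δλ/2)=0.3446673727; c=2·atan2(√a, √(1-a))=1.254903489; dist=6371·c=7994.990 ≈ 7995.0 km; running total=33457.6 km
Leg 3 bearing: y=sinΔλ·cosφ2=0.50741334, x=cosφ1·sinφ2-sinφ1·cosφ2·cosΔλ=-0.80375295; θ=atan2(y, x)=147.7356° ≈ 147.7°
Leg 4: φ1=-0.9590968, φ2=0.0112312, Δφ=0.9703280, Δλ=0.0755867 rad; a=sin²(Δφ/2)+cosφ1·cosφ2·sin²(Δλ/2)=0.2183053318; c=2·atan2(√a, √(1-a))=0.972313876; dist=6371·c=6194.612 ≈ 6194.6 km; running total=39652.2 km
Leg 4 bearing: y=sinΔλ·cosφ2=0.07551000, x=cosφ1·sinφ2-sinφ1·cosφ2·cosΔλ=0.82273367; θ=atan2(y, x)=5.2439° ≈ 5.2°
Leg 5: φ1=0.0112312, φ2=0.4523352, Δφ=0.4411040, Δλ=-0.5993251 rad; a=sin²(Δφ/2)+cosφ1·cosφ2·sin²(Δλ/2)=0.1262324405; c=2·atan2(√a, √(1-a))=0.726452966; dist=6371·c=4628.232 ≈ 4628.2 km; running total=44280.4 km
Leg 5 bearing: y=sinΔλ·cosφ2=-0.50735466, x=cosφ1·sinφ2-sinφ1·cosφ2·cosΔλ=0.42869861; θ=atan2(y, x)=-49.8032° <0 so +360° → 310.1968° ≈ 310.2°
Leg 6: φ1=0.4523352, φ2=0.0256982, Δφ=-0.4266370, Δλ=-3.5731707 rad; a=sin²(Δφ/2)+cosφ1·cosφ2·sin²(Δλ/2)=0.9027285057; c=2·atan2(√a, √(1-a))=2.507242518; dist=6371·c=15973.642 ≈ 15973.6 km; running total=60254.0 km
Leg 6 bearing: y=sinΔλ·cosφ2=0.41816655, x=cosφ1·sinφ2-sinφ1·cosφ2·cosΔλ=0.41997112; θ=atan2(y, x)=44.8766° ≈ 44.9°

Leg 1: dist=16411.0 km, bearing=58.9°
Leg 2: dist=9051.6 km, bearing=111.4°
Leg 3: dist=7995.0 km, bearing=147.7°
Leg 4: dist=6194.6 km, bearing=5.2°
Leg 5: dist=4628.2 km, bearing=310.2°
Leg 6: dist=15973.6 km, bearing=44.9°
Total: 60254.0 km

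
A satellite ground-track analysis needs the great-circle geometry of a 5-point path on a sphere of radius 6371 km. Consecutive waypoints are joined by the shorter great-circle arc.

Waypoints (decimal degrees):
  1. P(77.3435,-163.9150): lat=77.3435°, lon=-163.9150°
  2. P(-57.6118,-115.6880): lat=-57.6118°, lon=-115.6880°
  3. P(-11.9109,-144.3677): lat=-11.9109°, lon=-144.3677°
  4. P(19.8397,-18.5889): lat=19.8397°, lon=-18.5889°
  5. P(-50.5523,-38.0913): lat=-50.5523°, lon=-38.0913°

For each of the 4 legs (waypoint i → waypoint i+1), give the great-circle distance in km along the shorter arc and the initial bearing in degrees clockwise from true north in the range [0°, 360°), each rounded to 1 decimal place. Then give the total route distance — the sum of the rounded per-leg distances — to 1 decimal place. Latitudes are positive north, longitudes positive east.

Leg 1: dist=15369.6 km, bearing=143.2°
Leg 2: dist=5631.6 km, bearing=322.6°
Leg 3: dist=14172.5 km, bearing=74.0°
Leg 4: dist=8057.7 km, bearing=192.9°
Total: 43231.4 km

Leg 1: φ1=1.3498987, φ2=-1.0055156, Δφ=-2.3554143, Δλ=0.8417199 rad; a=sin²(Δφ/2)+cosφ1·cosφ2·sin²(Δλ/2)=0.8728666973; c=2·atan2(√a, √(1-a))=2.412431280; dist=6371·c=15369.600 ≈ 15369.6 km; running total=15369.6 km
Leg 1 bearing: y=sinΔλ·cosφ2=0.39948458, x=cosφ1·sinφ2-sinφ1·cosφ2·cosΔλ=-0.53319206; θ=atan2(y, x)=143.1583° ≈ 143.2°
Leg 2: φ1=-1.0055156, φ2=-0.2078844, Δφ=0.7976312, Δλ=-0.5005552 rad; a=sin²(Δφ/2)+cosφ1·cosφ2·sin²(Δλ/2)=0.1829484903; c=2·atan2(√a, √(1-a))=0.883948375; dist=6371·c=5631.635 ≈ 5631.6 km; running total=21001.2 km
Leg 2 bearing: y=sinΔλ·cosφ2=-0.46958005, x=cosφ1·sinφ2-sinφ1·cosφ2·cosΔλ=0.61433536; θ=atan2(y, x)=-37.3932° <0 so +360° → 322.6068° ≈ 322.6°
Leg 3: φ1=-0.2078844, φ2=0.3462681, Δφ=0.5541525, Δλ=2.1952542 rad; a=sin²(Δφ/2)+cosφ1·cosφ2·sin²(Δλ/2)=0.8040808758; c=2·atan2(√a, √(1-a))=2.224539138; dist=6371·c=14172.539 ≈ 14172.5 km; running total=35173.7 km
Leg 3 bearing: y=sinΔλ·cosφ2=0.76312734, x=cosφ1·sinφ2-sinφ1·cosφ2·cosΔλ=0.21857709; θ=atan2(y, x)=74.0171° ≈ 74.0°
Leg 4: φ1=0.3462681, φ2=-0.8823041, Δφ=-1.2285722, Δλ=-0.3403811 rad; a=sin²(Δφ/2)+cosφ1·cosφ2·sin²(Δλ/2)=0.3493531148; c=2·atan2(√a, √(1-a))=1.264747143; dist=6371·c=8057.704 ≈ 8057.7 km; running total=43231.4 km
Leg 4 bearing: y=sinΔλ·cosφ2=-0.21211716, x=cosφ1·sinφ2-sinφ1·cosφ2·cosΔλ=-0.92963884; θ=atan2(y, x)=-167.1468° <0 so +360° → 192.8532° ≈ 192.9°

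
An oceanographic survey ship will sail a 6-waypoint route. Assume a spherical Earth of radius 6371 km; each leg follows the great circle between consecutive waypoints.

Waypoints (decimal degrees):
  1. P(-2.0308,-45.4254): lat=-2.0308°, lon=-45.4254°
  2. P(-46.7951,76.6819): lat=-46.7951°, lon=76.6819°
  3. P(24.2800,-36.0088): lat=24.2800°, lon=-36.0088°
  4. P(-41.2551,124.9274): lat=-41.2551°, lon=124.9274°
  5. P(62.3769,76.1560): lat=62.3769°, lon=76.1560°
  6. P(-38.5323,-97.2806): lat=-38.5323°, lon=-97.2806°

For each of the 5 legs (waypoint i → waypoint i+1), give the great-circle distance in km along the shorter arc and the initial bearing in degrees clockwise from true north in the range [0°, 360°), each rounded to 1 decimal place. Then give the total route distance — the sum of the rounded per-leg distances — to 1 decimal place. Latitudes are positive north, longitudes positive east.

Leg 1: φ1=-0.0354441, φ2=-0.8167286, Δφ=-0.7812844, Δλ=2.1311744 rad; a=sin²(Δφ/2)+cosφ1·cosφ2·sin²(Δλ/2)=0.6689078233; c=2·atan2(√a, √(1-a))=1.915391468; dist=6371·c=12202.959 ≈ 12203.0 km; running total=12203.0 km
Leg 1 bearing: y=sinΔλ·cosφ2=0.57990131, x=cosφ1·sinφ2-sinφ1·cosφ2·cosΔλ=-0.74134679; θ=atan2(y, x)=141.9665° ≈ 142.0°
Leg 2: φ1=-0.8167286, φ2=0.4237659, Δφ=1.2404945, Δλ=-1.9668238 rad; a=sin²(Δφ/2)+cosφ1·cosφ2·sin²(Δλ/2)=0.7702288269; c=2·atan2(√a, √(1-a))=2.141777279; dist=6371·c=13645.263 ≈ 13645.3 km; running total=25848.3 km
Leg 2 bearing: y=sinΔλ·cosφ2=-0.84099379, x=cosφ1·sinφ2-sinφ1·cosφ2·cosΔλ=0.02519854; θ=atan2(y, x)=-88.2838° <0 so +360° → 271.7162° ≈ 271.7°
Leg 3: φ1=0.4237659, φ2=-0.7200373, Δφ=-1.1438033, Δλ=2.8088666 rad; a=sin²(Δφ/2)+cosφ1·cosφ2·sin²(Δλ/2)=0.9594238291; c=2·atan2(√a, √(1-a))=2.735946625; dist=6371·c=17430.716 ≈ 17430.7 km; running total=43279.0 km
Leg 3 bearing: y=sinΔλ·cosφ2=0.24554735, x=cosφ1·sinφ2-sinφ1·cosφ2·cosΔλ=-0.30891015; θ=atan2(y, x)=141.5194° ≈ 141.5°
Leg 4: φ1=-0.7200373, φ2=1.0886823, Δφ=1.8087196, Δλ=-0.8512215 rad; a=sin²(Δφ/2)+cosφ1·cosφ2·sin²(Δλ/2)=0.6772616067; c=2·atan2(√a, √(1-a))=1.933200438; dist=6371·c=12316.420 ≈ 12316.4 km; running total=55595.4 km
Leg 4 bearing: y=sinΔλ·cosφ2=-0.34870716, x=cosφ1·sinφ2-sinφ1·cosφ2·cosΔλ=0.86759242; θ=atan2(y, x)=-21.8964° <0 so +360° → 338.1036° ≈ 338.1°
Leg 5: φ1=1.0886823, φ2=-0.6725155, Δφ=-1.7611978, Δλ=-3.0270397 rad; a=sin²(Δφ/2)+cosφ1·cosφ2·sin²(Δλ/2)=0.9561340741; c=2·atan2(√a, √(1-a))=2.719584241; dist=6371·c=17326.471 ≈ 17326.5 km; running total=72921.9 km
Leg 5 bearing: y=sinΔλ·cosφ2=-0.08941400, x=cosφ1·sinφ2-sinφ1·cosφ2·cosΔλ=0.39971485; θ=atan2(y, x)=-12.6092° <0 so +360° → 347.3908° ≈ 347.4°

Leg 1: dist=12203.0 km, bearing=142.0°
Leg 2: dist=13645.3 km, bearing=271.7°
Leg 3: dist=17430.7 km, bearing=141.5°
Leg 4: dist=12316.4 km, bearing=338.1°
Leg 5: dist=17326.5 km, bearing=347.4°
Total: 72921.9 km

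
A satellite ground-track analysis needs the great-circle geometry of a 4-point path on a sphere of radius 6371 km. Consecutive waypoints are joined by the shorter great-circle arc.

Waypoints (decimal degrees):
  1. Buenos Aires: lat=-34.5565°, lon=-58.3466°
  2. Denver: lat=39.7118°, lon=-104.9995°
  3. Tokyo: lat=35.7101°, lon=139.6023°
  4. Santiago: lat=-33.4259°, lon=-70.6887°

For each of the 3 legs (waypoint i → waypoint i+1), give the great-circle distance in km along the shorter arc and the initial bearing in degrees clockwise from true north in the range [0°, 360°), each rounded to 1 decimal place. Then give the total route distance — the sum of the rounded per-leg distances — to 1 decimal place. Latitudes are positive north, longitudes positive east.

Leg 1: φ1=-0.6031247, φ2=0.6931017, Δφ=1.2962264, Δλ=-0.8142467 rad; a=sin²(Δφ/2)+cosφ1·cosφ2·sin²(Δλ/2)=0.4637679793; c=2·atan2(√a, √(1-a))=1.498268716; dist=6371·c=9545.470 ≈ 9545.5 km; running total=9545.5 km
Leg 1 bearing: y=sinΔλ·cosφ2=-0.55941840, x=cosφ1·sinφ2-sinφ1·cosφ2·cosΔλ=0.82571183; θ=atan2(y, x)=-34.1176° <0 so +360° → 325.8824° ≈ 325.9°
Leg 2: φ1=0.6931017, φ2=0.6232588, Δφ=-0.0698428, Δλ=4.2691068 rad; a=sin²(Δφ/2)+cosφ1·cosφ2·sin²(Δλ/2)=0.4474885356; c=2·atan2(√a, √(1-a))=1.465579369; dist=6371·c=9337.206 ≈ 9337.2 km; running total=18882.7 km
Leg 2 bearing: y=sinΔλ·cosφ2=-0.73350172, x=cosφ1·sinφ2-sinφ1·cosφ2·cosΔλ=0.67152469; θ=atan2(y, x)=-47.5257° <0 so +360° → 312.4743° ≈ 312.5°
Leg 3: φ1=0.6232588, φ2=-0.5833920, Δφ=-1.2066508, Δλ=-3.6702703 rad; a=sin²(Δφ/2)+cosφ1·cosφ2·sin²(Δλ/2)=0.9533426339; c=2·atan2(√a, √(1-a))=2.706154393; dist=6371·c=17240.910 ≈ 17240.9 km; running total=36123.6 km
Leg 3 bearing: y=sinΔλ·cosφ2=0.42096502, x=cosφ1·sinφ2-sinφ1·cosφ2·cosΔλ=-0.02665096; θ=atan2(y, x)=93.6225° ≈ 93.6°

Leg 1: dist=9545.5 km, bearing=325.9°
Leg 2: dist=9337.2 km, bearing=312.5°
Leg 3: dist=17240.9 km, bearing=93.6°
Total: 36123.6 km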